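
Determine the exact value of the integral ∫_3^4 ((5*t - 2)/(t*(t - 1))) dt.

Factor the denominator: t**2 - t = t(t - 1).
Partial fractions: (5*t - 2)/(t*(t - 1)) = 2/t + 3/(t - 1).
An antiderivative is F(t) = 2*log(t) + 3*log(t - 1).
Then F(4) - F(3) = (4*log(2) + 3*log(3)) - (log(72)) = log(6).

log(6)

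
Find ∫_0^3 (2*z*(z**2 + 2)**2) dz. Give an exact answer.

Let u = z**2 + 2, so du = 2*z dz. When z = 0, u = 2; when z = 3, u = 11.
The integral becomes ∫ u**2 du from 2 to 11, with antiderivative u**3/3.
Back in z: F(z) = (z**2 + 2)**3/3.
Then F(3) - F(0) = (1331/3) - (8/3) = 441.

441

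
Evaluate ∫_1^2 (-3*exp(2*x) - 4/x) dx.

-3*exp(4)/2 - log(16) + 3*exp(2)/2

An antiderivative is F(x) = -3*exp(2*x)/2 - 4*log(x).
Then F(2) - F(1) = (-3*exp(4)/2 - log(16)) - (-3*exp(2)/2) = -3*exp(4)/2 - log(16) + 3*exp(2)/2.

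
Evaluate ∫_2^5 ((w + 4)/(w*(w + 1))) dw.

Factor the denominator: w**2 + w = (w + 1)w.
Partial fractions: (w + 4)/(w*(w + 1)) = -3/(w + 1) + 4/w.
An antiderivative is F(w) = 4*log(w) - 3*log(w + 1).
Then F(5) - F(2) = (-3*log(3) - 3*log(2) + 4*log(5)) - (log(16/27)) = -7*log(2) + 4*log(5).

-7*log(2) + 4*log(5)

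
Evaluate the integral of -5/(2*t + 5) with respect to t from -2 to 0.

An antiderivative is F(t) = -5*log(2*t + 5)/2.
Then F(0) - F(-2) = (-5*log(5)/2) - (0) = -5*log(5)/2.

-5*log(5)/2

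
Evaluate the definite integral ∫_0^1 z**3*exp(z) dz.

6 - 2*E

Integrate by parts 3 times (u = z^3, dv = exp(z) dz).
An antiderivative is F(z) = (z**3 - 3*z**2 + 6*z - 6)*exp(z).
Then F(1) - F(0) = (-2*E) - (-6) = 6 - 2*E.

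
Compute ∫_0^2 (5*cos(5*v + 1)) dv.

Let u = 5*v + 1, so du = 5 dv. When v = 0, u = 1; when v = 2, u = 11.
The integral becomes ∫ cos(u) du from 1 to 11, with antiderivative sin(u).
Back in v: F(v) = sin(5*v + 1).
Then F(2) - F(0) = (sin(11)) - (sin(1)) = sin(11) - sin(1).

sin(11) - sin(1)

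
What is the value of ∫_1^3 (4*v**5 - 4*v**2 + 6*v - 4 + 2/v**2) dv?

468

By the power rule, an antiderivative is F(v) = 2*v**6/3 - 4*v**3/3 + 3*v**2 - 4*v - 2/v.
Then F(3) - F(1) = (1393/3) - (-11/3) = 468.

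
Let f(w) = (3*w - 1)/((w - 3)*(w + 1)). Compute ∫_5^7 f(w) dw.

log(16/3)

Factor the denominator: w**2 - 2*w - 3 = (w + 1)(w - 3).
Partial fractions: (3*w - 1)/((w - 3)*(w + 1)) = 1/(w + 1) + 2/(w - 3).
An antiderivative is F(w) = 2*log(w - 3) + log(w + 1).
Then F(7) - F(5) = (7*log(2)) - (log(24)) = log(16/3).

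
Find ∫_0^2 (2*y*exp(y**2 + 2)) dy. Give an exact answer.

Let u = y**2 + 2, so du = 2*y dy. When y = 0, u = 2; when y = 2, u = 6.
The integral becomes ∫ exp(u) du from 2 to 6, with antiderivative exp(u).
Back in y: F(y) = exp(y**2 + 2).
Then F(2) - F(0) = (exp(6)) - (exp(2)) = -exp(2) + exp(6).

-exp(2) + exp(6)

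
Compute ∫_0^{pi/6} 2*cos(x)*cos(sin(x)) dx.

2*sin(1/2)

Let u = sin(x), so du = cos(x) dx. When x = 0, u = 0; when x = pi/6, u = 1/2.
The integral becomes 2·∫ cos(u) du from 0 to 1/2, with antiderivative 2*sin(u).
Back in x: F(x) = 2*sin(sin(x)).
Then F(pi/6) - F(0) = (2*sin(1/2)) - (0) = 2*sin(1/2).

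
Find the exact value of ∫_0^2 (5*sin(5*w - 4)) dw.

-cos(6) + cos(4)

Let u = 5*w - 4, so du = 5 dw. When w = 0, u = -4; when w = 2, u = 6.
The integral becomes ∫ sin(u) du from -4 to 6, with antiderivative -cos(u).
Back in w: F(w) = -cos(5*w - 4).
Then F(2) - F(0) = (-cos(6)) - (-cos(4)) = -cos(6) + cos(4).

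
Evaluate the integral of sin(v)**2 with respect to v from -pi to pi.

pi

Use the identity sin^2(v) = (1 - cos(2*v))/2.
An antiderivative is F(v) = v/2 - sin(2*v)/4.
Then F(pi) - F(-pi) = (pi/2) - (-pi/2) = pi.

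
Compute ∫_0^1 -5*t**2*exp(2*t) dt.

Integrate by parts twice (u = t^2, dv = -5*exp(2*t) dt).
An antiderivative is F(t) = (-10*t**2 + 10*t - 5)*exp(2*t)/4.
Then F(1) - F(0) = (-5*exp(2)/4) - (-5/4) = 5/4 - 5*exp(2)/4.

5/4 - 5*exp(2)/4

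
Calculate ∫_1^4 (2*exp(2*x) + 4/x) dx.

-exp(2) + 8*log(2) + exp(8)

An antiderivative is F(x) = exp(2*x) + 4*log(x).
Then F(4) - F(1) = (8*log(2) + exp(8)) - (exp(2)) = -exp(2) + 8*log(2) + exp(8).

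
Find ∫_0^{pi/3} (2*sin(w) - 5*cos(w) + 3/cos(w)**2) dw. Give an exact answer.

sqrt(3)/2 + 1

An antiderivative is F(w) = -5*sin(w) - 2*cos(w) + 3*tan(w).
Then F(pi/3) - F(0) = (-1 + sqrt(3)/2) - (-2) = sqrt(3)/2 + 1.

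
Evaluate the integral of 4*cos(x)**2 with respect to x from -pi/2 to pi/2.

Use the identity cos^2(x) = (1 + cos(2*x))/2.
An antiderivative is F(x) = 2*x + sin(2*x).
Then F(pi/2) - F(-pi/2) = (pi) - (-pi) = 2*pi.

2*pi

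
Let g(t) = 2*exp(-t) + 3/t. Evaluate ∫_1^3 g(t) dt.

An antiderivative is F(t) = 3*log(t) - 2*exp(-t).
Then F(3) - F(1) = (-2*exp(-3) + 3*log(3)) - (-2*exp(-1)) = -2*exp(-3) + 2*exp(-1) + 3*log(3).

-2*exp(-3) + 2*exp(-1) + 3*log(3)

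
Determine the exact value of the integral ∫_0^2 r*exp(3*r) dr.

Integrate by parts once (u = r, dv = exp(3*r) dr).
An antiderivative is F(r) = (3*r - 1)*exp(3*r)/9.
Then F(2) - F(0) = (5*exp(6)/9) - (-1/9) = 1/9 + 5*exp(6)/9.

1/9 + 5*exp(6)/9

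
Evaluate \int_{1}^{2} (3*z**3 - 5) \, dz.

By the power rule, an antiderivative is F(z) = 3*z**4/4 - 5*z.
Then F(2) - F(1) = (2) - (-17/4) = 25/4.

25/4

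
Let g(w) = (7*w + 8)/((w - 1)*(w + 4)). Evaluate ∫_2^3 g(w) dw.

Factor the denominator: w**2 + 3*w - 4 = (w + 4)(w - 1).
Partial fractions: (7*w + 8)/((w - 1)*(w + 4)) = 4/(w + 4) + 3/(w - 1).
An antiderivative is F(w) = 3*log(w - 1) + 4*log(w + 4).
Then F(3) - F(2) = (3*log(2) + 4*log(7)) - (4*log(2) + 4*log(3)) = -4*log(3) - log(2) + 4*log(7).

-4*log(3) - log(2) + 4*log(7)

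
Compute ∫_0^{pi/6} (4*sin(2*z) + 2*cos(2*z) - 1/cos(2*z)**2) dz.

1

An antiderivative is F(z) = sin(2*z) - 2*cos(2*z) - tan(2*z)/2.
Then F(pi/6) - F(0) = (-1) - (-2) = 1.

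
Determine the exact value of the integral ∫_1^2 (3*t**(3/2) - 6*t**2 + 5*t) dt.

-77/10 + 24*sqrt(2)/5

By the power rule, an antiderivative is F(t) = 6*t**(5/2)/5 - 2*t**3 + 5*t**2/2.
Then F(2) - F(1) = (-6 + 24*sqrt(2)/5) - (17/10) = -77/10 + 24*sqrt(2)/5.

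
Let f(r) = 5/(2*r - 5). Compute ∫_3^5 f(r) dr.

An antiderivative is F(r) = 5*log(2*r - 5)/2.
Then F(5) - F(3) = (5*log(5)/2) - (0) = 5*log(5)/2.

5*log(5)/2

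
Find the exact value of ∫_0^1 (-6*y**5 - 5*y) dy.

-7/2

By the power rule, an antiderivative is F(y) = -y**6 - 5*y**2/2.
Then F(1) - F(0) = (-7/2) - (0) = -7/2.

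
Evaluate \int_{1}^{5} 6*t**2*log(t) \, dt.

Integrate by parts once (u = ln t, dv = 6*t**2 dt).
An antiderivative is F(t) = 2*t**3*(3*log(t) - 1)/3.
Then F(5) - F(1) = (-250/3 + 250*log(5)) - (-2/3) = -248/3 + 250*log(5).

-248/3 + 250*log(5)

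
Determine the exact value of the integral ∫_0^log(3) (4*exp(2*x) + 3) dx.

An antiderivative is F(x) = 2*exp(2*x) + 3*x.
Then F(log(3)) - F(0) = (3*log(3) + 18) - (2) = log(27) + 16.

log(27) + 16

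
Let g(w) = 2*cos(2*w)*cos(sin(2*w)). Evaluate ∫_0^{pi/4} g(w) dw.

Let u = sin(2*w), so du = 2*cos(2*w) dw. When w = 0, u = 0; when w = pi/4, u = 1.
The integral becomes ∫ cos(u) du from 0 to 1, with antiderivative sin(u).
Back in w: F(w) = sin(sin(2*w)).
Then F(pi/4) - F(0) = (sin(1)) - (0) = sin(1).

sin(1)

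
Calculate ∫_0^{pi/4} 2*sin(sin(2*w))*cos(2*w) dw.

Let u = sin(2*w), so du = 2*cos(2*w) dw. When w = 0, u = 0; when w = pi/4, u = 1.
The integral becomes ∫ sin(u) du from 0 to 1, with antiderivative -cos(u).
Back in w: F(w) = -cos(sin(2*w)).
Then F(pi/4) - F(0) = (-cos(1)) - (-1) = 1 - cos(1).

1 - cos(1)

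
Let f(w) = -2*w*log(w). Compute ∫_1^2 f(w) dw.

3/2 - log(16)

Integrate by parts once (u = ln w, dv = -2*w dw).
An antiderivative is F(w) = -w**2*(2*log(w) - 1)/2.
Then F(2) - F(1) = (2 - log(16)) - (1/2) = 3/2 - log(16).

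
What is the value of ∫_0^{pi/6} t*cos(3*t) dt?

-1/9 + pi/18

Integrate by parts once (u = t, dv = cos(3*t) dt).
An antiderivative is F(t) = t*sin(3*t)/3 + cos(3*t)/9.
Then F(pi/6) - F(0) = (pi/18) - (1/9) = -1/9 + pi/18.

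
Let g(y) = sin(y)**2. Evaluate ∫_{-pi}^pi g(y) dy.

Use the identity sin^2(y) = (1 - cos(2*y))/2.
An antiderivative is F(y) = y/2 - sin(2*y)/4.
Then F(pi) - F(-pi) = (pi/2) - (-pi/2) = pi.

pi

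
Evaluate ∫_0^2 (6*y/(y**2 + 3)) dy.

Let u = y**2 + 3, so du = 2*y dy. When y = 0, u = 3; when y = 2, u = 7.
The integral becomes 3·∫ 1/u du from 3 to 7, with antiderivative 3*log(u).
Back in y: F(y) = 3*log(y**2 + 3).
Then F(2) - F(0) = (3*log(7)) - (log(27)) = -3*log(3) + 3*log(7).

-3*log(3) + 3*log(7)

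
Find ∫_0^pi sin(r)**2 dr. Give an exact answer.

pi/2

Use the identity sin^2(r) = (1 - cos(2*r))/2.
An antiderivative is F(r) = r/2 - sin(2*r)/4.
Then F(pi) - F(0) = (pi/2) - (0) = pi/2.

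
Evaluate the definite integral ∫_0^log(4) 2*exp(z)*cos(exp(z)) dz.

Let u = exp(z), so du = exp(z) dz. When z = 0, u = 1; when z = log(4), u = 4.
The integral becomes 2·∫ cos(u) du from 1 to 4, with antiderivative 2*sin(u).
Back in z: F(z) = 2*sin(exp(z)).
Then F(log(4)) - F(0) = (2*sin(4)) - (2*sin(1)) = -2*sin(1) + 2*sin(4).

-2*sin(1) + 2*sin(4)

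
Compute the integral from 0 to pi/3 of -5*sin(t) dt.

-5/2

An antiderivative is F(t) = 5*cos(t).
Then F(pi/3) - F(0) = (5/2) - (5) = -5/2.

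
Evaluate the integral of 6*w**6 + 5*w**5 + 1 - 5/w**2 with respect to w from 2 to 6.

By the power rule, an antiderivative is F(w) = 6*w**7/7 + 5*w**6/6 + w + 5/w.
Then F(6) - F(2) = (11710943/42) - (7037/42) = 1950651/7.

1950651/7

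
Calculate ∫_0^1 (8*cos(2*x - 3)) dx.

Let u = 2*x - 3, so du = 2 dx. When x = 0, u = -3; when x = 1, u = -1.
The integral becomes 4·∫ cos(u) du from -3 to -1, with antiderivative 4*sin(u).
Back in x: F(x) = 4*sin(2*x - 3).
Then F(1) - F(0) = (-4*sin(1)) - (-4*sin(3)) = -4*sin(1) + 4*sin(3).

-4*sin(1) + 4*sin(3)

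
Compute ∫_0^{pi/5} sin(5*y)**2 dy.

Use the identity sin^2(5*y) = (1 - cos(10*y))/2.
An antiderivative is F(y) = y/2 - sin(10*y)/20.
Then F(pi/5) - F(0) = (pi/10) - (0) = pi/10.

pi/10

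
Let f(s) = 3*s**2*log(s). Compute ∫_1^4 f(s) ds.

Integrate by parts once (u = ln s, dv = 3*s**2 ds).
An antiderivative is F(s) = s**3*(3*log(s) - 1)/3.
Then F(4) - F(1) = (-64/3 + 128*log(2)) - (-1/3) = -21 + 128*log(2).

-21 + 128*log(2)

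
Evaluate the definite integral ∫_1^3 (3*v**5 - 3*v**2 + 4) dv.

By the power rule, an antiderivative is F(v) = v**6/2 - v**3 + 4*v.
Then F(3) - F(1) = (699/2) - (7/2) = 346.

346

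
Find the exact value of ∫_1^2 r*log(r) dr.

Integrate by parts once (u = ln r, dv = r dr).
An antiderivative is F(r) = r**2*(2*log(r) - 1)/4.
Then F(2) - F(1) = (-1 + log(4)) - (-1/4) = -3/4 + log(4).

-3/4 + log(4)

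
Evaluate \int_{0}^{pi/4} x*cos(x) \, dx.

Integrate by parts once (u = x, dv = cos(x) dx).
An antiderivative is F(x) = x*sin(x) + cos(x).
Then F(pi/4) - F(0) = (sqrt(2)*(pi + 4)/8) - (1) = -1 + sqrt(2)*pi/8 + sqrt(2)/2.

-1 + sqrt(2)*pi/8 + sqrt(2)/2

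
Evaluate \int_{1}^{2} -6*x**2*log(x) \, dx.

Integrate by parts once (u = ln x, dv = -6*x**2 dx).
An antiderivative is F(x) = -2*x**3*(3*log(x) - 1)/3.
Then F(2) - F(1) = (16/3 - 16*log(2)) - (2/3) = 14/3 - 16*log(2).

14/3 - 16*log(2)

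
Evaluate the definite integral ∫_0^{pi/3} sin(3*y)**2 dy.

pi/6

Use the identity sin^2(3*y) = (1 - cos(6*y))/2.
An antiderivative is F(y) = y/2 - sin(6*y)/12.
Then F(pi/3) - F(0) = (pi/6) - (0) = pi/6.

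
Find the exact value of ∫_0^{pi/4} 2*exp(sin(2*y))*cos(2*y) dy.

-1 + E

Let u = sin(2*y), so du = 2*cos(2*y) dy. When y = 0, u = 0; when y = pi/4, u = 1.
The integral becomes ∫ exp(u) du from 0 to 1, with antiderivative exp(u).
Back in y: F(y) = exp(sin(2*y)).
Then F(pi/4) - F(0) = (E) - (1) = -1 + E.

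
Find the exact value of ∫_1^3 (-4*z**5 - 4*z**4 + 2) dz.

-10124/15

By the power rule, an antiderivative is F(z) = -2*z**6/3 - 4*z**5/5 + 2*z.
Then F(3) - F(1) = (-3372/5) - (8/15) = -10124/15.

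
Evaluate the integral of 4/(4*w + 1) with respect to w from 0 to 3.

log(13)

Let u = 4*w + 1, so du = 4 dw. When w = 0, u = 1; when w = 3, u = 13.
The integral becomes ∫ 1/u du from 1 to 13, with antiderivative log(u).
Back in w: F(w) = log(4*w + 1).
Then F(3) - F(0) = (log(13)) - (0) = log(13).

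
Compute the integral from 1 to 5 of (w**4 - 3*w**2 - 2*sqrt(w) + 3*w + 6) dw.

8432/15 - 20*sqrt(5)/3

By the power rule, an antiderivative is F(w) = w**5/5 - 4*w**(3/2)/3 - w**3 + 3*w**2/2 + 6*w.
Then F(5) - F(1) = (1135/2 - 20*sqrt(5)/3) - (161/30) = 8432/15 - 20*sqrt(5)/3.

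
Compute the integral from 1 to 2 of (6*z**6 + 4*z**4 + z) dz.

By the power rule, an antiderivative is F(z) = 6*z**7/7 + 4*z**5/5 + z**2/2.
Then F(2) - F(1) = (4806/35) - (151/70) = 9461/70.

9461/70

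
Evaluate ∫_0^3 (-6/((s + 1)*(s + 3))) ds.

Factor the denominator: s**2 + 4*s + 3 = (s + 3)(s + 1).
Partial fractions: -6/((s + 1)*(s + 3)) = 3/(s + 3) - 3/(s + 1).
An antiderivative is F(s) = -3*log(s + 1) + 3*log(s + 3).
Then F(3) - F(0) = (log(27/8)) - (log(27)) = -log(8).

-log(8)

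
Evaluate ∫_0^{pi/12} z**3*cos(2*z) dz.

Integrate by parts 3 times (u = z^3, dv = cos(2*z) dz).
An antiderivative is F(z) = z**3*sin(2*z)/2 + 3*z**2*cos(2*z)/4 - 3*z*sin(2*z)/4 - 3*cos(2*z)/8.
Then F(pi/12) - F(0) = (-3*sqrt(3)/16 - pi/32 + pi**3/6912 + sqrt(3)*pi**2/384) - (-3/8) = -3*sqrt(3)/16 - pi/32 + pi**3/6912 + sqrt(3)*pi**2/384 + 3/8.

-3*sqrt(3)/16 - pi/32 + pi**3/6912 + sqrt(3)*pi**2/384 + 3/8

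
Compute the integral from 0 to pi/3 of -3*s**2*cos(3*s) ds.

Integrate by parts twice (u = s^2, dv = -3*cos(3*s) ds).
An antiderivative is F(s) = -s**2*sin(3*s) - 2*s*cos(3*s)/3 + 2*sin(3*s)/9.
Then F(pi/3) - F(0) = (2*pi/9) - (0) = 2*pi/9.

2*pi/9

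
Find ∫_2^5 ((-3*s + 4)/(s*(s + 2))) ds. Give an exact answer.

-5*log(7) + 2*log(5) + 8*log(2)

Factor the denominator: s**2 + 2*s = (s + 2)s.
Partial fractions: (-3*s + 4)/(s*(s + 2)) = -5/(s + 2) + 2/s.
An antiderivative is F(s) = 2*log(s) - 5*log(s + 2).
Then F(5) - F(2) = (-5*log(7) + 2*log(5)) - (-8*log(2)) = -5*log(7) + 2*log(5) + 8*log(2).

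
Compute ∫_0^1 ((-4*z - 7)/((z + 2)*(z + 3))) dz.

-11*log(2) + 6*log(3)

Factor the denominator: z**2 + 5*z + 6 = (z + 3)(z + 2).
Partial fractions: (-4*z - 7)/((z + 2)*(z + 3)) = -5/(z + 3) + 1/(z + 2).
An antiderivative is F(z) = log(z + 2) - 5*log(z + 3).
Then F(1) - F(0) = (-10*log(2) + log(3)) - (-5*log(3) + log(2)) = -11*log(2) + 6*log(3).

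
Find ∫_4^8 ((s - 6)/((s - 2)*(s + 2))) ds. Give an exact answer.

log(25/27)

Factor the denominator: s**2 - 4 = (s + 2)(s - 2).
Partial fractions: (s - 6)/((s - 2)*(s + 2)) = 2/(s + 2) - 1/(s - 2).
An antiderivative is F(s) = -log(s - 2) + 2*log(s + 2).
Then F(8) - F(4) = (log(50/3)) - (log(18)) = log(25/27).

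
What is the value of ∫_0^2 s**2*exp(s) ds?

-2 + 2*exp(2)

Integrate by parts twice (u = s^2, dv = exp(s) ds).
An antiderivative is F(s) = (s**2 - 2*s + 2)*exp(s).
Then F(2) - F(0) = (2*exp(2)) - (2) = -2 + 2*exp(2).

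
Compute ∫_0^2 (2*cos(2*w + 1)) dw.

Let u = 2*w + 1, so du = 2 dw. When w = 0, u = 1; when w = 2, u = 5.
The integral becomes ∫ cos(u) du from 1 to 5, with antiderivative sin(u).
Back in w: F(w) = sin(2*w + 1).
Then F(2) - F(0) = (sin(5)) - (sin(1)) = sin(5) - sin(1).

sin(5) - sin(1)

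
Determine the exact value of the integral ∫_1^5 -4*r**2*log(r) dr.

496/9 - 500*log(5)/3

Integrate by parts once (u = ln r, dv = -4*r**2 dr).
An antiderivative is F(r) = -4*r**3*(3*log(r) - 1)/9.
Then F(5) - F(1) = (500/9 - 500*log(5)/3) - (4/9) = 496/9 - 500*log(5)/3.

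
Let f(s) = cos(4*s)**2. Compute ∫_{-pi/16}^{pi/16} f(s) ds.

1/8 + pi/16

Use the identity cos^2(4*s) = (1 + cos(8*s))/2.
An antiderivative is F(s) = s/2 + sin(8*s)/16.
Then F(pi/16) - F(-pi/16) = (1/16 + pi/32) - (-pi/32 - 1/16) = 1/8 + pi/16.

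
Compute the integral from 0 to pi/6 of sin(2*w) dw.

An antiderivative is F(w) = -cos(2*w)/2.
Then F(pi/6) - F(0) = (-1/4) - (-1/2) = 1/4.

1/4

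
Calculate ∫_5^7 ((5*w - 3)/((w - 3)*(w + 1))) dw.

Factor the denominator: w**2 - 2*w - 3 = (w + 1)(w - 3).
Partial fractions: (5*w - 3)/((w - 3)*(w + 1)) = 2/(w + 1) + 3/(w - 3).
An antiderivative is F(w) = 3*log(w - 3) + 2*log(w + 1).
Then F(7) - F(5) = (12*log(2)) - (2*log(3) + 5*log(2)) = -2*log(3) + 7*log(2).

-2*log(3) + 7*log(2)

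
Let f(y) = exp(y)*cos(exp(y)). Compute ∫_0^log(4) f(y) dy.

-sin(1) + sin(4)

Let u = exp(y), so du = exp(y) dy. When y = 0, u = 1; when y = log(4), u = 4.
The integral becomes ∫ cos(u) du from 1 to 4, with antiderivative sin(u).
Back in y: F(y) = sin(exp(y)).
Then F(log(4)) - F(0) = (sin(4)) - (sin(1)) = -sin(1) + sin(4).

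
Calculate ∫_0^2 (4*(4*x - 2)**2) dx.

Let u = 4*x - 2, so du = 4 dx. When x = 0, u = -2; when x = 2, u = 6.
The integral becomes ∫ u**2 du from -2 to 6, with antiderivative u**3/3.
Back in x: F(x) = (4*x - 2)**3/3.
Then F(2) - F(0) = (72) - (-8/3) = 224/3.

224/3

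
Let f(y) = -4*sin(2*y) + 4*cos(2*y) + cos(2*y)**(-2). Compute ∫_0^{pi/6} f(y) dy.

An antiderivative is F(y) = 2*sin(2*y) + 2*cos(2*y) + tan(2*y)/2.
Then F(pi/6) - F(0) = (1 + 3*sqrt(3)/2) - (2) = -1 + 3*sqrt(3)/2.

-1 + 3*sqrt(3)/2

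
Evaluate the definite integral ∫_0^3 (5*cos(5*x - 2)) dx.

sin(13) + sin(2)

Let u = 5*x - 2, so du = 5 dx. When x = 0, u = -2; when x = 3, u = 13.
The integral becomes ∫ cos(u) du from -2 to 13, with antiderivative sin(u).
Back in x: F(x) = sin(5*x - 2).
Then F(3) - F(0) = (sin(13)) - (-sin(2)) = sin(13) + sin(2).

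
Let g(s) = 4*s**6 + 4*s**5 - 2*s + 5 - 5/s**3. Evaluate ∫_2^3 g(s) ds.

816257/504

By the power rule, an antiderivative is F(s) = 4*s**7/7 + 2*s**6/3 - s**2 + 5*s + 5/(2*s**2).
Then F(3) - F(2) = (219491/126) - (20569/168) = 816257/504.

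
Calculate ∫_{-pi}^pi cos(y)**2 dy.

Use the identity cos^2(y) = (1 + cos(2*y))/2.
An antiderivative is F(y) = y/2 + sin(2*y)/4.
Then F(pi) - F(-pi) = (pi/2) - (-pi/2) = pi.

pi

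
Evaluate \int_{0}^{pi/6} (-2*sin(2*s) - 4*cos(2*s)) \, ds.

-sqrt(3) - 1/2

An antiderivative is F(s) = -2*sin(2*s) + cos(2*s).
Then F(pi/6) - F(0) = (1/2 - sqrt(3)) - (1) = -sqrt(3) - 1/2.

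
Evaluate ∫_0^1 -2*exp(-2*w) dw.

-1 + exp(-2)

An antiderivative is F(w) = exp(-2*w).
Then F(1) - F(0) = (exp(-2)) - (1) = -1 + exp(-2).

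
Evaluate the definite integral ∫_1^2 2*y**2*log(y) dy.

-14/9 + 16*log(2)/3

Integrate by parts once (u = ln y, dv = 2*y**2 dy).
An antiderivative is F(y) = 2*y**3*(3*log(y) - 1)/9.
Then F(2) - F(1) = (-16/9 + 16*log(2)/3) - (-2/9) = -14/9 + 16*log(2)/3.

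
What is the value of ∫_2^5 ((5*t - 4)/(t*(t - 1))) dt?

Factor the denominator: t**2 - t = t(t - 1).
Partial fractions: (5*t - 4)/(t*(t - 1)) = 4/t + 1/(t - 1).
An antiderivative is F(t) = 4*log(t) + log(t - 1).
Then F(5) - F(2) = (2*log(2) + 4*log(5)) - (log(16)) = -2*log(2) + 4*log(5).

-2*log(2) + 4*log(5)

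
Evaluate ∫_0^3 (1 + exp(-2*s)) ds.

An antiderivative is F(s) = s - exp(-2*s)/2.
Then F(3) - F(0) = (3 - exp(-6)/2) - (-1/2) = 7/2 - exp(-6)/2.

7/2 - exp(-6)/2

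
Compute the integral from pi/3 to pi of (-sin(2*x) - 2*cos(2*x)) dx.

An antiderivative is F(x) = -sin(2*x) + cos(2*x)/2.
Then F(pi) - F(pi/3) = (1/2) - (-sqrt(3)/2 - 1/4) = 3/4 + sqrt(3)/2.

3/4 + sqrt(3)/2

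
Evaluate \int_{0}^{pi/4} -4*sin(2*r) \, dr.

-2

An antiderivative is F(r) = 2*cos(2*r).
Then F(pi/4) - F(0) = (0) - (2) = -2.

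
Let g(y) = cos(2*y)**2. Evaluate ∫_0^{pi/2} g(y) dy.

Use the identity cos^2(2*y) = (1 + cos(4*y))/2.
An antiderivative is F(y) = y/2 + sin(4*y)/8.
Then F(pi/2) - F(0) = (pi/4) - (0) = pi/4.

pi/4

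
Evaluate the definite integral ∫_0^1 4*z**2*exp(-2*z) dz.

Integrate by parts twice (u = z^2, dv = 4*exp(-2*z) dz).
An antiderivative is F(z) = (-2*z**2 - 2*z - 1)*exp(-2*z).
Then F(1) - F(0) = (-5*exp(-2)) - (-1) = 1 - 5*exp(-2).

1 - 5*exp(-2)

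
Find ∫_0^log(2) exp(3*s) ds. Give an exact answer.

7/3

Let u = exp(s), so du = exp(s) ds. When s = 0, u = 1; when s = log(2), u = 2.
The integral becomes ∫ u**2 du from 1 to 2, with antiderivative u**3/3.
Back in s: F(s) = exp(3*s)/3.
Then F(log(2)) - F(0) = (8/3) - (1/3) = 7/3.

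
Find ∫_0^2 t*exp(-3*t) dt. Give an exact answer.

(-7 + exp(6))*exp(-6)/9

Integrate by parts once (u = t, dv = exp(-3*t) dt).
An antiderivative is F(t) = (-3*t - 1)*exp(-3*t)/9.
Then F(2) - F(0) = (-7*exp(-6)/9) - (-1/9) = (-7 + exp(6))*exp(-6)/9.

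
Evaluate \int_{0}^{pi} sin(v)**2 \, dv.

Use the identity sin^2(v) = (1 - cos(2*v))/2.
An antiderivative is F(v) = v/2 - sin(2*v)/4.
Then F(pi) - F(0) = (pi/2) - (0) = pi/2.

pi/2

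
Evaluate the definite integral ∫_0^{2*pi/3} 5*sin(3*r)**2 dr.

Use the identity sin^2(3*r) = (1 - cos(6*r))/2.
An antiderivative is F(r) = 5*r/2 - 5*sin(6*r)/12.
Then F(2*pi/3) - F(0) = (5*pi/3) - (0) = 5*pi/3.

5*pi/3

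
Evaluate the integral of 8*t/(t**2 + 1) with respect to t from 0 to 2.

Let u = t**2 + 1, so du = 2*t dt. When t = 0, u = 1; when t = 2, u = 5.
The integral becomes 4·∫ 1/u du from 1 to 5, with antiderivative 4*log(u).
Back in t: F(t) = 4*log(t**2 + 1).
Then F(2) - F(0) = (4*log(5)) - (0) = 4*log(5).

4*log(5)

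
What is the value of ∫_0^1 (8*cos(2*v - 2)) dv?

Let u = 2*v - 2, so du = 2 dv. When v = 0, u = -2; when v = 1, u = 0.
The integral becomes 4·∫ cos(u) du from -2 to 0, with antiderivative 4*sin(u).
Back in v: F(v) = 4*sin(2*v - 2).
Then F(1) - F(0) = (0) - (-4*sin(2)) = 4*sin(2).

4*sin(2)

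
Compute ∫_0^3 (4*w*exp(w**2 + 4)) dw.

Let u = w**2 + 4, so du = 2*w dw. When w = 0, u = 4; when w = 3, u = 13.
The integral becomes 2·∫ exp(u) du from 4 to 13, with antiderivative 2*exp(u).
Back in w: F(w) = 2*exp(w**2 + 4).
Then F(3) - F(0) = (2*exp(13)) - (2*exp(4)) = -2*(1 - exp(9))*exp(4).

-2*(1 - exp(9))*exp(4)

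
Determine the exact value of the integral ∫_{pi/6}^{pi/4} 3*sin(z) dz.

An antiderivative is F(z) = -3*cos(z).
Then F(pi/4) - F(pi/6) = (-3*sqrt(2)/2) - (-3*sqrt(3)/2) = -3*sqrt(2)/2 + 3*sqrt(3)/2.

-3*sqrt(2)/2 + 3*sqrt(3)/2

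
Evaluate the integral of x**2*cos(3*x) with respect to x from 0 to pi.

-2*pi/9

Integrate by parts twice (u = x^2, dv = cos(3*x) dx).
An antiderivative is F(x) = x**2*sin(3*x)/3 + 2*x*cos(3*x)/9 - 2*sin(3*x)/27.
Then F(pi) - F(0) = (-2*pi/9) - (0) = -2*pi/9.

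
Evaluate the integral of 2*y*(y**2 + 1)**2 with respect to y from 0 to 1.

Let u = y**2 + 1, so du = 2*y dy. When y = 0, u = 1; when y = 1, u = 2.
The integral becomes ∫ u**2 du from 1 to 2, with antiderivative u**3/3.
Back in y: F(y) = (y**2 + 1)**3/3.
Then F(1) - F(0) = (8/3) - (1/3) = 7/3.

7/3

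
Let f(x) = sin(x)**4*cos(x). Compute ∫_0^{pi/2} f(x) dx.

1/5

Let u = sin(x), so du = cos(x) dx. When x = 0, u = 0; when x = pi/2, u = 1.
The integral becomes ∫ u**4 du from 0 to 1, with antiderivative u**5/5.
Back in x: F(x) = sin(x)**5/5.
Then F(pi/2) - F(0) = (1/5) - (0) = 1/5.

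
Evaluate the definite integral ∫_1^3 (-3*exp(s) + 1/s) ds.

-3*exp(3) + log(3) + 3*exp(1)

An antiderivative is F(s) = -3*exp(s) + log(s).
Then F(3) - F(1) = (-3*exp(3) + log(3)) - (-3*exp(1)) = -3*exp(3) + log(3) + 3*exp(1).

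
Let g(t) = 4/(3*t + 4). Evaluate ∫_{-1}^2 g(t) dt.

4*log(10)/3

An antiderivative is F(t) = 4*log(3*t + 4)/3.
Then F(2) - F(-1) = (4*log(10)/3) - (0) = 4*log(10)/3.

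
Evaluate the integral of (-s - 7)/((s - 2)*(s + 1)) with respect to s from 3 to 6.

-10*log(2) + 2*log(7)

Factor the denominator: s**2 - s - 2 = (s + 1)(s - 2).
Partial fractions: (-s - 7)/((s - 2)*(s + 1)) = 2/(s + 1) - 3/(s - 2).
An antiderivative is F(s) = -3*log(s - 2) + 2*log(s + 1).
Then F(6) - F(3) = (log(49/64)) - (log(16)) = -10*log(2) + 2*log(7).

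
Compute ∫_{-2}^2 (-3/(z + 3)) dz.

-3*log(5)

An antiderivative is F(z) = -3*log(z + 3).
Then F(2) - F(-2) = (-3*log(5)) - (0) = -3*log(5).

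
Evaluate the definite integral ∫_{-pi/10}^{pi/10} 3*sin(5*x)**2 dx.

Use the identity sin^2(5*x) = (1 - cos(10*x))/2.
An antiderivative is F(x) = 3*x/2 - 3*sin(10*x)/20.
Then F(pi/10) - F(-pi/10) = (3*pi/20) - (-3*pi/20) = 3*pi/10.

3*pi/10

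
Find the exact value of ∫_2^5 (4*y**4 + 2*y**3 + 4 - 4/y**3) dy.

By the power rule, an antiderivative is F(y) = 4*y**5/5 + y**4/2 + 4*y + 2/y**2.
Then F(5) - F(2) = (141629/50) - (421/10) = 69762/25.

69762/25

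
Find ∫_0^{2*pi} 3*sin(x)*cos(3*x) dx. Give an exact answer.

Use the identity sin(x)cos(3*x) = [sin(4*x) + sin(-2*x)]/2.
An antiderivative is F(x) = 3*cos(2*x)/4 - 3*cos(4*x)/8.
Then F(2*pi) - F(0) = (3/8) - (3/8) = 0.

0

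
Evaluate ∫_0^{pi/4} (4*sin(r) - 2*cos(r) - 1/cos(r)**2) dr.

3 - 3*sqrt(2)

An antiderivative is F(r) = -2*sin(r) - 4*cos(r) - tan(r).
Then F(pi/4) - F(0) = (-3*sqrt(2) - 1) - (-4) = 3 - 3*sqrt(2).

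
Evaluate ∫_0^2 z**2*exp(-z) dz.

Integrate by parts twice (u = z^2, dv = exp(-z) dz).
An antiderivative is F(z) = (-z**2 - 2*z - 2)*exp(-z).
Then F(2) - F(0) = (-10*exp(-2)) - (-2) = 2 - 10*exp(-2).

2 - 10*exp(-2)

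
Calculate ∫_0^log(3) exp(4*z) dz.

Let u = exp(z), so du = exp(z) dz. When z = 0, u = 1; when z = log(3), u = 3.
The integral becomes ∫ u**3 du from 1 to 3, with antiderivative u**4/4.
Back in z: F(z) = exp(4*z)/4.
Then F(log(3)) - F(0) = (81/4) - (1/4) = 20.

20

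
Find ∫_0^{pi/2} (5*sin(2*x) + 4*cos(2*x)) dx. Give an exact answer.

An antiderivative is F(x) = 2*sin(2*x) - 5*cos(2*x)/2.
Then F(pi/2) - F(0) = (5/2) - (-5/2) = 5.

5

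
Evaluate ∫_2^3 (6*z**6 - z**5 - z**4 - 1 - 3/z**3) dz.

By the power rule, an antiderivative is F(z) = 6*z**7/7 - z**6/6 - z**5/5 - z + 3/(2*z**2).
Then F(3) - F(2) = (178672/105) - (76459/840) = 1352917/840.

1352917/840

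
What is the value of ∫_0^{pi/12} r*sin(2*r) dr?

Integrate by parts once (u = r, dv = sin(2*r) dr).
An antiderivative is F(r) = -r*cos(2*r)/2 + sin(2*r)/4.
Then F(pi/12) - F(0) = (-sqrt(3)*pi/48 + 1/8) - (0) = -sqrt(3)*pi/48 + 1/8.

-sqrt(3)*pi/48 + 1/8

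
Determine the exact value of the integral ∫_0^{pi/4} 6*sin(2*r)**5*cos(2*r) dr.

1/2

Let u = sin(2*r), so du = 2*cos(2*r) dr. When r = 0, u = 0; when r = pi/4, u = 1.
The integral becomes 3·∫ u**5 du from 0 to 1, with antiderivative u**6/2.
Back in r: F(r) = sin(2*r)**6/2.
Then F(pi/4) - F(0) = (1/2) - (0) = 1/2.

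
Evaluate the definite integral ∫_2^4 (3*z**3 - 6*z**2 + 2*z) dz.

By the power rule, an antiderivative is F(z) = 3*z**4/4 - 2*z**3 + z**2.
Then F(4) - F(2) = (80) - (0) = 80.

80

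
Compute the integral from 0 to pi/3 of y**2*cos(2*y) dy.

-pi/12 - sqrt(3)/8 + sqrt(3)*pi**2/36

Integrate by parts twice (u = y^2, dv = cos(2*y) dy).
An antiderivative is F(y) = y**2*sin(2*y)/2 + y*cos(2*y)/2 - sin(2*y)/4.
Then F(pi/3) - F(0) = (-pi/12 - sqrt(3)/8 + sqrt(3)*pi**2/36) - (0) = -pi/12 - sqrt(3)/8 + sqrt(3)*pi**2/36.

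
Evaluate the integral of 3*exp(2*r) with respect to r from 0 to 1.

An antiderivative is F(r) = 3*exp(2*r)/2.
Then F(1) - F(0) = (3*exp(2)/2) - (3/2) = -3/2 + 3*exp(2)/2.

-3/2 + 3*exp(2)/2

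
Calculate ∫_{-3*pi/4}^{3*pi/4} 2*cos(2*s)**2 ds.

3*pi/2

Use the identity cos^2(2*s) = (1 + cos(4*s))/2.
An antiderivative is F(s) = s + sin(4*s)/4.
Then F(3*pi/4) - F(-3*pi/4) = (3*pi/4) - (-3*pi/4) = 3*pi/2.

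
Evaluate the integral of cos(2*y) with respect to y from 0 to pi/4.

1/2

An antiderivative is F(y) = sin(2*y)/2.
Then F(pi/4) - F(0) = (1/2) - (0) = 1/2.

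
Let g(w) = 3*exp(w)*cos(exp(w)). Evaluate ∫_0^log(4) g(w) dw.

Let u = exp(w), so du = exp(w) dw. When w = 0, u = 1; when w = log(4), u = 4.
The integral becomes 3·∫ cos(u) du from 1 to 4, with antiderivative 3*sin(u).
Back in w: F(w) = 3*sin(exp(w)).
Then F(log(4)) - F(0) = (3*sin(4)) - (3*sin(1)) = -3*sin(1) + 3*sin(4).

-3*sin(1) + 3*sin(4)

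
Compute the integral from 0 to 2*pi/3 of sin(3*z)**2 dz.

Use the identity sin^2(3*z) = (1 - cos(6*z))/2.
An antiderivative is F(z) = z/2 - sin(6*z)/12.
Then F(2*pi/3) - F(0) = (pi/3) - (0) = pi/3.

pi/3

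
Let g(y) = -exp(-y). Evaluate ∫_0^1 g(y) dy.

-1 + exp(-1)

An antiderivative is F(y) = exp(-y).
Then F(1) - F(0) = (exp(-1)) - (1) = -1 + exp(-1).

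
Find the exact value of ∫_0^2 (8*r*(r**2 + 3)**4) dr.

Let u = r**2 + 3, so du = 2*r dr. When r = 0, u = 3; when r = 2, u = 7.
The integral becomes 4·∫ u**4 du from 3 to 7, with antiderivative 4*u**5/5.
Back in r: F(r) = 4*(r**2 + 3)**5/5.
Then F(2) - F(0) = (67228/5) - (972/5) = 66256/5.

66256/5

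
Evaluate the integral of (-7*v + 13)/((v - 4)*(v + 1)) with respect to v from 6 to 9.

-7*log(5) - log(2) + 4*log(7)

Factor the denominator: v**2 - 3*v - 4 = (v + 1)(v - 4).
Partial fractions: (-7*v + 13)/((v - 4)*(v + 1)) = -4/(v + 1) - 3/(v - 4).
An antiderivative is F(v) = -3*log(v - 4) - 4*log(v + 1).
Then F(9) - F(6) = (-7*log(5) - 4*log(2)) - (-4*log(7) - 3*log(2)) = -7*log(5) - log(2) + 4*log(7).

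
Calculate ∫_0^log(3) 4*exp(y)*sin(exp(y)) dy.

Let u = exp(y), so du = exp(y) dy. When y = 0, u = 1; when y = log(3), u = 3.
The integral becomes 4·∫ sin(u) du from 1 to 3, with antiderivative -4*cos(u).
Back in y: F(y) = -4*cos(exp(y)).
Then F(log(3)) - F(0) = (-4*cos(3)) - (-4*cos(1)) = 4*cos(1) - 4*cos(3).

4*cos(1) - 4*cos(3)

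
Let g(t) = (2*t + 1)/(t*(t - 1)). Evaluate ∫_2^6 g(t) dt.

Factor the denominator: t**2 - t = t(t - 1).
Partial fractions: (2*t + 1)/(t*(t - 1)) = -1/t + 3/(t - 1).
An antiderivative is F(t) = -log(t) + 3*log(t - 1).
Then F(6) - F(2) = (-log(3) - log(2) + 3*log(5)) - (-log(2)) = -log(3) + 3*log(5).

-log(3) + 3*log(5)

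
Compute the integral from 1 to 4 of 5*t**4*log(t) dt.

Integrate by parts once (u = ln t, dv = 5*t**4 dt).
An antiderivative is F(t) = t**5*(5*log(t) - 1)/5.
Then F(4) - F(1) = (-1024/5 + 2048*log(2)) - (-1/5) = -1023/5 + 2048*log(2).

-1023/5 + 2048*log(2)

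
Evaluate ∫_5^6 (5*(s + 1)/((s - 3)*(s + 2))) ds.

Factor the denominator: s**2 - s - 6 = (s + 2)(s - 3).
Partial fractions: 5*(s + 1)/((s - 3)*(s + 2)) = 1/(s + 2) + 4/(s - 3).
An antiderivative is F(s) = 4*log(s - 3) + log(s + 2).
Then F(6) - F(5) = (3*log(2) + 4*log(3)) - (log(7) + 4*log(2)) = log(81/14).

log(81/14)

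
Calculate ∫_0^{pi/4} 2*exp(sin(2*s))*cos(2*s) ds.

Let u = sin(2*s), so du = 2*cos(2*s) ds. When s = 0, u = 0; when s = pi/4, u = 1.
The integral becomes ∫ exp(u) du from 0 to 1, with antiderivative exp(u).
Back in s: F(s) = exp(sin(2*s)).
Then F(pi/4) - F(0) = (E) - (1) = -1 + E.

-1 + E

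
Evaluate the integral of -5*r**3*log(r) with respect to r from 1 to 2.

Integrate by parts once (u = ln r, dv = -5*r**3 dr).
An antiderivative is F(r) = -5*r**4*(4*log(r) - 1)/16.
Then F(2) - F(1) = (5 - 20*log(2)) - (5/16) = 75/16 - 20*log(2).

75/16 - 20*log(2)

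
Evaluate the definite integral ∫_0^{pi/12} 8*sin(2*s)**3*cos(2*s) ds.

Let u = sin(2*s), so du = 2*cos(2*s) ds. When s = 0, u = 0; when s = pi/12, u = 1/2.
The integral becomes 4·∫ u**3 du from 0 to 1/2, with antiderivative u**4.
Back in s: F(s) = sin(2*s)**4.
Then F(pi/12) - F(0) = (1/16) - (0) = 1/16.

1/16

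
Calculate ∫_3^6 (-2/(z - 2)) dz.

An antiderivative is F(z) = -2*log(z - 2).
Then F(6) - F(3) = (-log(16)) - (0) = -log(16).

-log(16)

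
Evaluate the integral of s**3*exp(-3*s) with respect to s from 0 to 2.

Integrate by parts 3 times (u = s^3, dv = exp(-3*s) ds).
An antiderivative is F(s) = (-9*s**3 - 9*s**2 - 6*s - 2)*exp(-3*s)/27.
Then F(2) - F(0) = (-122*exp(-6)/27) - (-2/27) = 2/27 - 122*exp(-6)/27.

2/27 - 122*exp(-6)/27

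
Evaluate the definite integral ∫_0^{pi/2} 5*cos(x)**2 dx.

5*pi/4

Use the identity cos^2(x) = (1 + cos(2*x))/2.
An antiderivative is F(x) = 5*x/2 + 5*sin(2*x)/4.
Then F(pi/2) - F(0) = (5*pi/4) - (0) = 5*pi/4.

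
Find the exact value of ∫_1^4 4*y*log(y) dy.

Integrate by parts once (u = ln y, dv = 4*y dy).
An antiderivative is F(y) = y**2*(2*log(y) - 1).
Then F(4) - F(1) = (-16 + 64*log(2)) - (-1) = -15 + 64*log(2).

-15 + 64*log(2)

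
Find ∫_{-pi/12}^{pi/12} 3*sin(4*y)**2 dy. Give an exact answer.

-3*sqrt(3)/16 + pi/4

Use the identity sin^2(4*y) = (1 - cos(8*y))/2.
An antiderivative is F(y) = 3*y/2 - 3*sin(8*y)/16.
Then F(pi/12) - F(-pi/12) = (-3*sqrt(3)/32 + pi/8) - (-pi/8 + 3*sqrt(3)/32) = -3*sqrt(3)/16 + pi/4.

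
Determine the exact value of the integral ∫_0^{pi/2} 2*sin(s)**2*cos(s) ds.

2/3

Let u = sin(s), so du = cos(s) ds. When s = 0, u = 0; when s = pi/2, u = 1.
The integral becomes 2·∫ u**2 du from 0 to 1, with antiderivative 2*u**3/3.
Back in s: F(s) = 2*sin(s)**3/3.
Then F(pi/2) - F(0) = (2/3) - (0) = 2/3.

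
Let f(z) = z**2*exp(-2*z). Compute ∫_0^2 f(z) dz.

(-13 + exp(4))*exp(-4)/4

Integrate by parts twice (u = z^2, dv = exp(-2*z) dz).
An antiderivative is F(z) = (-2*z**2 - 2*z - 1)*exp(-2*z)/4.
Then F(2) - F(0) = (-13*exp(-4)/4) - (-1/4) = (-13 + exp(4))*exp(-4)/4.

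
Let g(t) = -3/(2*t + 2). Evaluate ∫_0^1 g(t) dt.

-3*log(2)/2

An antiderivative is F(t) = -3*log(2*t + 2)/2.
Then F(1) - F(0) = (-log(8)) - (-3*log(2)/2) = -3*log(2)/2.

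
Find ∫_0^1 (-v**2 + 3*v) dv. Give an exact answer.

By the power rule, an antiderivative is F(v) = -v**3/3 + 3*v**2/2.
Then F(1) - F(0) = (7/6) - (0) = 7/6.

7/6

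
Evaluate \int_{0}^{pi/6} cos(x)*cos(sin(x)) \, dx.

Let u = sin(x), so du = cos(x) dx. When x = 0, u = 0; when x = pi/6, u = 1/2.
The integral becomes ∫ cos(u) du from 0 to 1/2, with antiderivative sin(u).
Back in x: F(x) = sin(sin(x)).
Then F(pi/6) - F(0) = (sin(1/2)) - (0) = sin(1/2).

sin(1/2)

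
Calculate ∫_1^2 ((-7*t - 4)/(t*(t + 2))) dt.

Factor the denominator: t**2 + 2*t = (t + 2)t.
Partial fractions: (-7*t - 4)/(t*(t + 2)) = -5/(t + 2) - 2/t.
An antiderivative is F(t) = -2*log(t) - 5*log(t + 2).
Then F(2) - F(1) = (-12*log(2)) - (-5*log(3)) = -12*log(2) + 5*log(3).

-12*log(2) + 5*log(3)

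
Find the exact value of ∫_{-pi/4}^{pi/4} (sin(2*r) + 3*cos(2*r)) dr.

An antiderivative is F(r) = 3*sin(2*r)/2 - cos(2*r)/2.
Then F(pi/4) - F(-pi/4) = (3/2) - (-3/2) = 3.

3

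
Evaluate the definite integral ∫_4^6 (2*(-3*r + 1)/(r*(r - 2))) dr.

Factor the denominator: r**2 - 2*r = r(r - 2).
Partial fractions: 2*(-3*r + 1)/(r*(r - 2)) = -1/r - 5/(r - 2).
An antiderivative is F(r) = -log(r) - 5*log(r - 2).
Then F(6) - F(4) = (-11*log(2) - log(3)) - (-7*log(2)) = -log(48).

-log(48)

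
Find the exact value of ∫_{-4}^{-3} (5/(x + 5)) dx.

log(32)

An antiderivative is F(x) = 5*log(x + 5).
Then F(-3) - F(-4) = (log(32)) - (0) = log(32).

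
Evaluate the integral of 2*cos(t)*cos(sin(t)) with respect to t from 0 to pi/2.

2*sin(1)

Let u = sin(t), so du = cos(t) dt. When t = 0, u = 0; when t = pi/2, u = 1.
The integral becomes 2·∫ cos(u) du from 0 to 1, with antiderivative 2*sin(u).
Back in t: F(t) = 2*sin(sin(t)).
Then F(pi/2) - F(0) = (2*sin(1)) - (0) = 2*sin(1).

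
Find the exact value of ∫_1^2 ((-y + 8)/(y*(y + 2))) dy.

Factor the denominator: y**2 + 2*y = (y + 2)y.
Partial fractions: (-y + 8)/(y*(y + 2)) = -5/(y + 2) + 4/y.
An antiderivative is F(y) = 4*log(y) - 5*log(y + 2).
Then F(2) - F(1) = (-log(64)) - (-5*log(3)) = -6*log(2) + 5*log(3).

-6*log(2) + 5*log(3)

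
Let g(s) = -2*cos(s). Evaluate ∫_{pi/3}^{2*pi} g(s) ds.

sqrt(3)

An antiderivative is F(s) = -2*sin(s).
Then F(2*pi) - F(pi/3) = (0) - (-sqrt(3)) = sqrt(3).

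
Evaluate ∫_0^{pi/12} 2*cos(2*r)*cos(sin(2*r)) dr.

Let u = sin(2*r), so du = 2*cos(2*r) dr. When r = 0, u = 0; when r = pi/12, u = 1/2.
The integral becomes ∫ cos(u) du from 0 to 1/2, with antiderivative sin(u).
Back in r: F(r) = sin(sin(2*r)).
Then F(pi/12) - F(0) = (sin(1/2)) - (0) = sin(1/2).

sin(1/2)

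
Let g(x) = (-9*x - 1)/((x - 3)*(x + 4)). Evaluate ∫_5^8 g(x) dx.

Factor the denominator: x**2 + x - 12 = (x + 4)(x - 3).
Partial fractions: (-9*x - 1)/((x - 3)*(x + 4)) = -5/(x + 4) - 4/(x - 3).
An antiderivative is F(x) = -4*log(x - 3) - 5*log(x + 4).
Then F(8) - F(5) = (-10*log(2) - 4*log(5) - 5*log(3)) - (-10*log(3) - 4*log(2)) = -4*log(5) - 6*log(2) + 5*log(3).

-4*log(5) - 6*log(2) + 5*log(3)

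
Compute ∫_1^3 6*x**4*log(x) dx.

Integrate by parts once (u = ln x, dv = 6*x**4 dx).
An antiderivative is F(x) = 6*x**5*(5*log(x) - 1)/25.
Then F(3) - F(1) = (-1458/25 + 1458*log(3)/5) - (-6/25) = -1452/25 + 1458*log(3)/5.

-1452/25 + 1458*log(3)/5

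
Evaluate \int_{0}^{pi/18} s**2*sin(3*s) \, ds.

-2/27 - sqrt(3)*pi**2/1944 + pi/162 + sqrt(3)/27

Integrate by parts twice (u = s^2, dv = sin(3*s) ds).
An antiderivative is F(s) = -s**2*cos(3*s)/3 + 2*s*sin(3*s)/9 + 2*cos(3*s)/27.
Then F(pi/18) - F(0) = (-sqrt(3)*pi**2/1944 + pi/162 + sqrt(3)/27) - (2/27) = -2/27 - sqrt(3)*pi**2/1944 + pi/162 + sqrt(3)/27.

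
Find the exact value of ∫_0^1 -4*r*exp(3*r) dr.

Integrate by parts once (u = r, dv = -4*exp(3*r) dr).
An antiderivative is F(r) = (-12*r + 4)*exp(3*r)/9.
Then F(1) - F(0) = (-8*exp(3)/9) - (4/9) = -8*exp(3)/9 - 4/9.

-8*exp(3)/9 - 4/9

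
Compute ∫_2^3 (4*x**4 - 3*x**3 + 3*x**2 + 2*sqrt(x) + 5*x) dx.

By the power rule, an antiderivative is F(x) = 4*x**5/5 - 3*x**4/4 + 4*x**(3/2)/3 + x**3 + 5*x**2/2.
Then F(3) - F(2) = (4*sqrt(3) + 3663/20) - (8*sqrt(2)/3 + 158/5) = -8*sqrt(2)/3 + 4*sqrt(3) + 3031/20.

-8*sqrt(2)/3 + 4*sqrt(3) + 3031/20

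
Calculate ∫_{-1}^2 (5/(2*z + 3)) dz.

5*log(7)/2

An antiderivative is F(z) = 5*log(2*z + 3)/2.
Then F(2) - F(-1) = (5*log(7)/2) - (0) = 5*log(7)/2.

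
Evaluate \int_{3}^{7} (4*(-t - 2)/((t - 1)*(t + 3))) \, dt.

Factor the denominator: t**2 + 2*t - 3 = (t + 3)(t - 1).
Partial fractions: 4*(-t - 2)/((t - 1)*(t + 3)) = -1/(t + 3) - 3/(t - 1).
An antiderivative is F(t) = -3*log(t - 1) - log(t + 3).
Then F(7) - F(3) = (-3*log(3) - 4*log(2) - log(5)) - (-log(48)) = -log(45).

-log(45)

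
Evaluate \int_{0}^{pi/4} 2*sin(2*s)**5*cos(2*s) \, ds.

Let u = sin(2*s), so du = 2*cos(2*s) ds. When s = 0, u = 0; when s = pi/4, u = 1.
The integral becomes ∫ u**5 du from 0 to 1, with antiderivative u**6/6.
Back in s: F(s) = sin(2*s)**6/6.
Then F(pi/4) - F(0) = (1/6) - (0) = 1/6.

1/6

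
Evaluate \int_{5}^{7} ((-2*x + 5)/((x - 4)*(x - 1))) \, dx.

Factor the denominator: x**2 - 5*x + 4 = (x - 1)(x - 4).
Partial fractions: (-2*x + 5)/((x - 4)*(x - 1)) = -1/(x - 1) - 1/(x - 4).
An antiderivative is F(x) = -log(x - 4) - log(x - 1).
Then F(7) - F(5) = (-log(18)) - (-log(4)) = log(2/9).

log(2/9)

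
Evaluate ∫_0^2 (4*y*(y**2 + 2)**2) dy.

Let u = y**2 + 2, so du = 2*y dy. When y = 0, u = 2; when y = 2, u = 6.
The integral becomes 2·∫ u**2 du from 2 to 6, with antiderivative 2*u**3/3.
Back in y: F(y) = 2*(y**2 + 2)**3/3.
Then F(2) - F(0) = (144) - (16/3) = 416/3.

416/3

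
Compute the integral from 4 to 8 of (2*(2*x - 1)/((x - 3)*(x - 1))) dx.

-log(7) + log(3) + 5*log(5)

Factor the denominator: x**2 - 4*x + 3 = (x - 1)(x - 3).
Partial fractions: 2*(2*x - 1)/((x - 3)*(x - 1)) = -1/(x - 1) + 5/(x - 3).
An antiderivative is F(x) = 5*log(x - 3) - log(x - 1).
Then F(8) - F(4) = (-log(7) + 5*log(5)) - (-log(3)) = -log(7) + log(3) + 5*log(5).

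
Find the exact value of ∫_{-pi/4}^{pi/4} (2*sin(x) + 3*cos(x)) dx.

An antiderivative is F(x) = 3*sin(x) - 2*cos(x).
Then F(pi/4) - F(-pi/4) = (sqrt(2)/2) - (-5*sqrt(2)/2) = 3*sqrt(2).

3*sqrt(2)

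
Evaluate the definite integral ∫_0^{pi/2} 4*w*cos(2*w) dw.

Integrate by parts once (u = w, dv = 4*cos(2*w) dw).
An antiderivative is F(w) = 2*w*sin(2*w) + cos(2*w).
Then F(pi/2) - F(0) = (-1) - (1) = -2.

-2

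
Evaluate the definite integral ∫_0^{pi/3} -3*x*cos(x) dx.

Integrate by parts once (u = x, dv = -3*cos(x) dx).
An antiderivative is F(x) = -3*x*sin(x) - 3*cos(x).
Then F(pi/3) - F(0) = (-sqrt(3)*pi/2 - 3/2) - (-3) = -sqrt(3)*pi/2 + 3/2.

-sqrt(3)*pi/2 + 3/2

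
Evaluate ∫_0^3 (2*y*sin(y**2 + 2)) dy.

Let u = y**2 + 2, so du = 2*y dy. When y = 0, u = 2; when y = 3, u = 11.
The integral becomes ∫ sin(u) du from 2 to 11, with antiderivative -cos(u).
Back in y: F(y) = -cos(y**2 + 2).
Then F(3) - F(0) = (-cos(11)) - (-cos(2)) = cos(2) - cos(11).

cos(2) - cos(11)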